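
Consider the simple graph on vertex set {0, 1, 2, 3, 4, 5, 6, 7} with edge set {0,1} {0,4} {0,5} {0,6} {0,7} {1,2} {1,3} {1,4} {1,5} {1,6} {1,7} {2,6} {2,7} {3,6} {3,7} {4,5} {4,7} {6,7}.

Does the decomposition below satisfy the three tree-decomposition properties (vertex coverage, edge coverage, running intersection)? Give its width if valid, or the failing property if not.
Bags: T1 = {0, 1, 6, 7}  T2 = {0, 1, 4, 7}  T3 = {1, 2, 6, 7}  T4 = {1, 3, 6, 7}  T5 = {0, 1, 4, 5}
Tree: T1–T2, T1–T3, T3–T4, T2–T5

Checking the three conditions: (i) the bags cover all of {0, 1, 2, 3, 4, 5, 6, 7}; (ii) for each edge, some bag contains both endpoints; (iii) the bags containing any fixed vertex form a subtree. All hold, so the decomposition is valid with width 4 − 1 = 3.

Yes; width 3.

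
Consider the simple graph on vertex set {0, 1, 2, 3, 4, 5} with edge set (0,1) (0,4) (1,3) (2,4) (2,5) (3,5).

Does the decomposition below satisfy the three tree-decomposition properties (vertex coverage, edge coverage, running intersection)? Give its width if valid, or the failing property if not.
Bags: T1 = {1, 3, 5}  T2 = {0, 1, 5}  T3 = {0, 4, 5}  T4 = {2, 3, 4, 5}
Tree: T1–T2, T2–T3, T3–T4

No — bags containing vertex 3 are not connected in the tree.

A tree decomposition must satisfy three properties: every vertex lies in some bag; for every edge, both endpoints lie together in some bag; and for every vertex, the bags containing it form a connected subtree. Here bags containing vertex 3 are not connected in the tree, so the decomposition is invalid.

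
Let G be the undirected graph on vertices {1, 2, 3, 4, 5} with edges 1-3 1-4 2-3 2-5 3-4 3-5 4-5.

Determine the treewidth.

A width-2 tree decomposition is:
Bags: B1 = {3, 4, 5}  B2 = {2, 3, 5}  B3 = {1, 3, 4}
Tree: B1–B2, B1–B3
The largest bag has 3 vertices, giving width 2; this decomposition certifies tw(G) ≤ 2. On the other hand G contains the 3-clique {2, 3, 5}. A clique must lie in a single bag of any decomposition, so no decomposition can have width below 2. Therefore the treewidth is 2.

2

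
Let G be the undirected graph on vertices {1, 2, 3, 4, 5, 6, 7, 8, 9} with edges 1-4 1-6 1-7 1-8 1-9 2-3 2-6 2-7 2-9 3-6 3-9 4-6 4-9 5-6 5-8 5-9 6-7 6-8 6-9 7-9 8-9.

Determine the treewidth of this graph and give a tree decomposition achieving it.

The largest bag has 4 vertices, giving width 3; this decomposition certifies tw(G) ≤ 3. On the other hand G contains the 4-clique {1, 6, 8, 9}. A clique must lie in a single bag of any decomposition, so no decomposition can have width below 3. Hence tw(G) = 3 exactly.

Treewidth 3.
One optimal decomposition is:
Bags: B1 = {1, 6, 7, 9}  B2 = {1, 6, 8, 9}  B3 = {2, 6, 7, 9}  B4 = {1, 4, 6, 9}  B5 = {2, 3, 6, 9}  B6 = {5, 6, 8, 9}
Tree: B1–B2, B1–B3, B1–B4, B3–B5, B2–B6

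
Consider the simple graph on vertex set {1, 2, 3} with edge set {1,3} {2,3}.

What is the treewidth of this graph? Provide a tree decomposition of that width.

Every bag has size at most 2, so the width is 2 − 1 = 1 and tw(G) ≤ 1. Any graph with an edge has treewidth ≥ 1, and G has the edge 1–3. Therefore the treewidth is 1.

Treewidth 1.
Bags: B1 = {1, 3}  B2 = {2, 3}
Tree: B1–B2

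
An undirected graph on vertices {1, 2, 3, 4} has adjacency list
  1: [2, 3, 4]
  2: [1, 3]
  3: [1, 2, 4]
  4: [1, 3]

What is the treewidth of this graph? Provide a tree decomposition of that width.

Treewidth 2.
Bags: B1 = {1, 3, 4}  B2 = {1, 2, 3}
Tree: B1–B2

The largest bag has 3 vertices, giving width 2; this decomposition certifies tw(G) ≤ 2. Conversely, {1, 2, 3} is a clique of size 3, and the vertices of any clique must share a bag in every tree decomposition; so some bag has ≥ 3 vertices and tw(G) ≥ 2. Therefore the treewidth is 2.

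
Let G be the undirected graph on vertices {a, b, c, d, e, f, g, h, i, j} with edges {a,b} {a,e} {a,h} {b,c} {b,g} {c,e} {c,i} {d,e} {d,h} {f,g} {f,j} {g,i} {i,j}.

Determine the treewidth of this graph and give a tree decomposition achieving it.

Treewidth 2.
One optimal decomposition is:
Bags: B1 = {f, i, j}  B2 = {f, g, i}  B3 = {c, g, i}  B4 = {b, c, g}  B5 = {b, c, e}  B6 = {a, b, e}  B7 = {a, d, e}  B8 = {a, d, h}
Tree: B1–B2, B2–B3, B3–B4, B4–B5, B5–B6, B6–B7, B7–B8

Every bag has size at most 3, so the width is 3 − 1 = 2 and tw(G) ≤ 2. For the lower bound, G contains the cycle j–f–g–i–j, so G is not a forest; only forests have treewidth ≤ 1, hence tw(G) ≥ 2. The upper and lower bounds meet at 2, so that is the treewidth.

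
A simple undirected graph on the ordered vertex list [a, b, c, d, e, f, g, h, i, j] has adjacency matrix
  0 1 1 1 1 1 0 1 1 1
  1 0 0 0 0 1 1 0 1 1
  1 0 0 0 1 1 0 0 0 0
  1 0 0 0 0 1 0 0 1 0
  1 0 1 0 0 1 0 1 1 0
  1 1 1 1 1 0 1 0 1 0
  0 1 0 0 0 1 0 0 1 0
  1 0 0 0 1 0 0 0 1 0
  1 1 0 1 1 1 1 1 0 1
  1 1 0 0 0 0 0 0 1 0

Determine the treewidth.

A width-3 tree decomposition is:
Bags: B1 = {a, e, f, i}  B2 = {a, d, f, i}  B3 = {a, e, h, i}  B4 = {a, b, f, i}  B5 = {b, f, g, i}  B6 = {a, b, i, j}  B7 = {a, c, e, f}
Tree: B1–B2, B1–B3, B1–B4, B4–B5, B4–B6, B1–B7
Each bag holds 4 vertices, so the decomposition has width 3, which upper-bounds the treewidth. Conversely, {a, c, e, f} is a clique of size 4, and the vertices of any clique must share a bag in every tree decomposition; so some bag has ≥ 4 vertices and tw(G) ≥ 3. Hence tw(G) = 3 exactly.

3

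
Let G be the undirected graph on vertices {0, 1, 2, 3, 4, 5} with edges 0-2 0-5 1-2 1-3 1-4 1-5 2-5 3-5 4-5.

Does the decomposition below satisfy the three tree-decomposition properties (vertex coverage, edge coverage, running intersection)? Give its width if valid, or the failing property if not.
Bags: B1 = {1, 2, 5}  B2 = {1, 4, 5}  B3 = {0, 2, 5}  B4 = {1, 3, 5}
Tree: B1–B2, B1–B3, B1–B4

Vertex coverage: the bags together contain {0, 1, 2, 3, 4, 5}, the full vertex set. Edge coverage: each edge of G has both endpoints in at least one bag. Running intersection: for every vertex, the bags containing it form a connected subtree. All three properties hold, so this is a valid tree decomposition of width max|bag| − 1 = 2, and hence tw(G) ≤ 2.

Yes; width 2.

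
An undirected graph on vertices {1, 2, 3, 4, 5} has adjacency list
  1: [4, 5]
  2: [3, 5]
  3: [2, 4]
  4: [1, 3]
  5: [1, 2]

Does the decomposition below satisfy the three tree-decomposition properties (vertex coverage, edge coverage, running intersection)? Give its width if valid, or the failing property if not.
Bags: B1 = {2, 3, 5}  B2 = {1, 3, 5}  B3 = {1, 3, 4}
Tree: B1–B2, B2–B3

Vertex coverage: the bags together contain {1, 2, 3, 4, 5}, the full vertex set. Edge coverage: each edge of G has both endpoints in at least one bag. Running intersection: for every vertex, the bags containing it form a connected subtree. All three properties hold, so this is a valid tree decomposition of width max|bag| − 1 = 2, and hence tw(G) ≤ 2.

Yes; width 2.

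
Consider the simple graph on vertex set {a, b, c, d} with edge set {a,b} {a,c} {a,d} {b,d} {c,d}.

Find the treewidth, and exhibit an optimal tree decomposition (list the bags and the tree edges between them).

Treewidth 2.
One such decomposition:
Bags: B1 = {a, c, d}  B2 = {a, b, d}
Tree: B1–B2

Each bag holds 3 vertices, so the decomposition has width 2, which upper-bounds the treewidth. Conversely, {a, c, d} is a clique of size 3, and the vertices of any clique must share a bag in every tree decomposition; so some bag has ≥ 3 vertices and tw(G) ≥ 2. Therefore the treewidth is 2.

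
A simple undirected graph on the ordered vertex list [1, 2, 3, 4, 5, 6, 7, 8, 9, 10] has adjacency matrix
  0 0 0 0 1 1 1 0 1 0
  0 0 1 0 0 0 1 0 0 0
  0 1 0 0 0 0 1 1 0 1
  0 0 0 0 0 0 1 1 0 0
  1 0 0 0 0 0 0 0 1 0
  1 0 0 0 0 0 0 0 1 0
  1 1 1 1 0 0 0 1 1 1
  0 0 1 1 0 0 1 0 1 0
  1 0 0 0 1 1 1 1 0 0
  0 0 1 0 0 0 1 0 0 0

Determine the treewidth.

A width-2 tree decomposition is:
Bags: B1 = {4, 7, 8}  B2 = {3, 7, 8}  B3 = {7, 8, 9}  B4 = {1, 7, 9}  B5 = {1, 5, 9}  B6 = {3, 7, 10}  B7 = {1, 6, 9}  B8 = {2, 3, 7}
Tree: B1–B2, B1–B3, B3–B4, B4–B5, B2–B6, B5–B7, B2–B8
The largest bag has 3 vertices, giving width 2; this decomposition certifies tw(G) ≤ 2. For the lower bound, the 3 vertices {1, 5, 9} are pairwise adjacent, and any tree decomposition puts a clique entirely inside one bag — forcing width ≥ 2. Combining the bounds, tw(G) = 2.

2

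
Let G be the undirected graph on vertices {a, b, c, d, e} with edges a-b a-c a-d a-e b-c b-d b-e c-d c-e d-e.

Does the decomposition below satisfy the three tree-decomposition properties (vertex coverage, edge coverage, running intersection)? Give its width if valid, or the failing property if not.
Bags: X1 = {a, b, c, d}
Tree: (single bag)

No — vertex e appears in no bag.

A tree decomposition must satisfy three properties: every vertex lies in some bag; for every edge, both endpoints lie together in some bag; and for every vertex, the bags containing it form a connected subtree. Here vertex e appears in no bag, so the decomposition is invalid.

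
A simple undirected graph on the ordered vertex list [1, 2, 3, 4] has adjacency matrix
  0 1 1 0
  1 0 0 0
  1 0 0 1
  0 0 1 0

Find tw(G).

A width-1 tree decomposition is:
Bags: B1 = {1, 2}  B2 = {1, 3}  B3 = {3, 4}
Tree: B1–B2, B2–B3
The largest bag has 2 vertices, giving width 1; this decomposition certifies tw(G) ≤ 1. Any graph with an edge has treewidth ≥ 1, and G has the edge 2–1. The upper and lower bounds meet at 1, so that is the treewidth.

1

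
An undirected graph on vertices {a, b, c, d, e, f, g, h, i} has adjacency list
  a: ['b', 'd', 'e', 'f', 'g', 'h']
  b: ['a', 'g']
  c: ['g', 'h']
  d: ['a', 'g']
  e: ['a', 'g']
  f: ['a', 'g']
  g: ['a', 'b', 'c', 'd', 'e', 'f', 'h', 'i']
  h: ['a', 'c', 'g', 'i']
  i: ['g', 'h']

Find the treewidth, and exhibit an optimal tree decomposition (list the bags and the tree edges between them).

Treewidth 2.
One optimal decomposition is:
Bags: B1 = {a, g, h}  B2 = {a, e, g}  B3 = {g, h, i}  B4 = {a, b, g}  B5 = {a, f, g}  B6 = {a, d, g}  B7 = {c, g, h}
Tree: B1–B2, B1–B3, B2–B4, B1–B5, B1–B6, B1–B7

Each bag holds 3 vertices, so the decomposition has width 2, which upper-bounds the treewidth. On the other hand G contains the 3-clique {c, g, h}. A clique must lie in a single bag of any decomposition, so no decomposition can have width below 2. Therefore the treewidth is 2.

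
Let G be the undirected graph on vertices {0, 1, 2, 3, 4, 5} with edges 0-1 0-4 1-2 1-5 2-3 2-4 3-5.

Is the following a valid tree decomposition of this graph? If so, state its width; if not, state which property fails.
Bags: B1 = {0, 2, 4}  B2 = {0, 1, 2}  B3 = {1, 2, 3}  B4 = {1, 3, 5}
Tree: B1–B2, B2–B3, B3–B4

Yes; width 2.

Every vertex of G appears in some bag (union = {0, 1, 2, 3, 4, 5}); every edge is covered by a bag; and for each vertex v the set of bags containing v is connected in the bag tree. The decomposition is therefore valid. The largest bag has 3 vertices, so the width is 2.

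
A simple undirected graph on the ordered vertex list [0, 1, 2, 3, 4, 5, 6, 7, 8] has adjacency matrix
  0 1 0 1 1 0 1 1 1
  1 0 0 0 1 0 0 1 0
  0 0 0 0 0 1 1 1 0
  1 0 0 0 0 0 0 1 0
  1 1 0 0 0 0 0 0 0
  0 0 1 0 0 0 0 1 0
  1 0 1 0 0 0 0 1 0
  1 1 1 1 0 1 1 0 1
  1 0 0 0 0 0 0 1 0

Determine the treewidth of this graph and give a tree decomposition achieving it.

The largest bag has 3 vertices, giving width 2; this decomposition certifies tw(G) ≤ 2. For the lower bound, the 3 vertices {0, 1, 4} are pairwise adjacent, and any tree decomposition puts a clique entirely inside one bag — forcing width ≥ 2. Hence tw(G) = 2 exactly.

Treewidth 2.
One optimal decomposition is:
Bags: B1 = {0, 1, 7}  B2 = {0, 7, 8}  B3 = {0, 6, 7}  B4 = {2, 6, 7}  B5 = {2, 5, 7}  B6 = {0, 3, 7}  B7 = {0, 1, 4}
Tree: B1–B2, B2–B3, B3–B4, B4–B5, B2–B6, B1–B7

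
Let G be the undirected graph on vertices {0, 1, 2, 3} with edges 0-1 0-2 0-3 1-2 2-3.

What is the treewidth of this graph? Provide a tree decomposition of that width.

Each bag holds 3 vertices, so the decomposition has width 2, which upper-bounds the treewidth. For the lower bound, the 3 vertices {0, 1, 2} are pairwise adjacent, and any tree decomposition puts a clique entirely inside one bag — forcing width ≥ 2. Combining the bounds, tw(G) = 2.

Treewidth 2.
One such decomposition:
Bags: B1 = {0, 1, 2}  B2 = {0, 2, 3}
Tree: B1–B2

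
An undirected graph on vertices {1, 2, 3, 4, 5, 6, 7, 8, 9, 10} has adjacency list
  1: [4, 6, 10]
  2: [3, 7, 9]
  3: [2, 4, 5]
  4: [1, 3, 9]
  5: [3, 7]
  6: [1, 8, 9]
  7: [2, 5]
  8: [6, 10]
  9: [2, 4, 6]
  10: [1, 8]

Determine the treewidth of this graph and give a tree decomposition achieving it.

The largest bag has 3 vertices, giving width 2; this decomposition certifies tw(G) ≤ 2. The edges 8–10–1–6–8 form a cycle, so G is not a tree and its treewidth is at least 2. Combining the bounds, tw(G) = 2.

Treewidth 2.
One such decomposition:
Bags: B1 = {6, 8, 10}  B2 = {1, 6, 10}  B3 = {1, 6, 9}  B4 = {1, 4, 9}  B5 = {2, 4, 9}  B6 = {2, 3, 4}  B7 = {2, 3, 7}  B8 = {3, 5, 7}
Tree: B1–B2, B2–B3, B3–B4, B4–B5, B5–B6, B6–B7, B7–B8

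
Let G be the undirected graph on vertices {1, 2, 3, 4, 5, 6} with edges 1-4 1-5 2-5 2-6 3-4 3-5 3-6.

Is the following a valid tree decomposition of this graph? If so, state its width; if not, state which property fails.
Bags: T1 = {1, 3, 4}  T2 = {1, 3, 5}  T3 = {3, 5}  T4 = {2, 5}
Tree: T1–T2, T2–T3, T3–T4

No — vertex 6 appears in no bag.

A tree decomposition must satisfy three properties: every vertex lies in some bag; for every edge, both endpoints lie together in some bag; and for every vertex, the bags containing it form a connected subtree. Here vertex 6 appears in no bag, so the decomposition is invalid.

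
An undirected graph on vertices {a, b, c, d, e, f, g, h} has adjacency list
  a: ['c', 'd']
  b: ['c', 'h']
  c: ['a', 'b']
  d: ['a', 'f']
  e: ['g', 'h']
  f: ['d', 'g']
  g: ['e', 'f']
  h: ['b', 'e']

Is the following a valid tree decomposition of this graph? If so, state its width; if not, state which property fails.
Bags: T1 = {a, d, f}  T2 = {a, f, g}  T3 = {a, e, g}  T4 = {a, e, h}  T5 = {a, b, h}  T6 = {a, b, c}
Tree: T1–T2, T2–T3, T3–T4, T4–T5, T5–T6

Yes; width 2.

Checking the three conditions: (i) the bags cover all of {a, b, c, d, e, f, g, h}; (ii) for each edge, some bag contains both endpoints; (iii) the bags containing any fixed vertex form a subtree. All hold, so the decomposition is valid with width 3 − 1 = 2.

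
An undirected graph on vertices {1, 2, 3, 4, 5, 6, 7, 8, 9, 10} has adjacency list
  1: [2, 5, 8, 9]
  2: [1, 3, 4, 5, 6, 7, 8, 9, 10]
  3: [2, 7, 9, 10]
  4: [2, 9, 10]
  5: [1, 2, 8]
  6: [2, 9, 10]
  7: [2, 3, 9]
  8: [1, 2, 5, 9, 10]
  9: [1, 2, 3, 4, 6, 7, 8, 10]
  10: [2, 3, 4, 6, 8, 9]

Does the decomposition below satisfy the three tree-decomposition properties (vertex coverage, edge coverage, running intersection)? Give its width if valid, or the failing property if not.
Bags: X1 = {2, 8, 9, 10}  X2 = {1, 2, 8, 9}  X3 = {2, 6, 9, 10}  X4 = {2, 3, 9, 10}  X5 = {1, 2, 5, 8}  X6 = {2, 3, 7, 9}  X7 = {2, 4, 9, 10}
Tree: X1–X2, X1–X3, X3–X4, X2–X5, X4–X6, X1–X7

Checking the three conditions: (i) the bags cover all of {1, 2, 3, 4, 5, 6, 7, 8, 9, 10}; (ii) for each edge, some bag contains both endpoints; (iii) the bags containing any fixed vertex form a subtree. All hold, so the decomposition is valid with width 4 − 1 = 3.

Yes; width 3.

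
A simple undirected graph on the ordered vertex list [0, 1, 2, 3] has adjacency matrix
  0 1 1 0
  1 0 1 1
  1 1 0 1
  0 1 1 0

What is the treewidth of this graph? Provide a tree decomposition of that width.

Treewidth 2.
One optimal decomposition is:
Bags: B1 = {0, 1, 2}  B2 = {1, 2, 3}
Tree: B1–B2

Each bag holds 3 vertices, so the decomposition has width 2, which upper-bounds the treewidth. For the lower bound, the 3 vertices {0, 1, 2} are pairwise adjacent, and any tree decomposition puts a clique entirely inside one bag — forcing width ≥ 2. The upper and lower bounds meet at 2, so that is the treewidth.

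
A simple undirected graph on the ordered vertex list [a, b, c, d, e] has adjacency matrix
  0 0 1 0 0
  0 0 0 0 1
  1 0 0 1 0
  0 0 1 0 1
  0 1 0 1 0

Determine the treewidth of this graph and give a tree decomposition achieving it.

Treewidth 1.
One such decomposition:
Bags: B1 = {a, c}  B2 = {c, d}  B3 = {d, e}  B4 = {b, e}
Tree: B1–B2, B2–B3, B3–B4

Every bag has size at most 2, so the width is 2 − 1 = 1 and tw(G) ≤ 1. Since G has at least one edge (e.g. a–c), it is not an edgeless graph, so tw(G) ≥ 1. Combining the bounds, tw(G) = 1.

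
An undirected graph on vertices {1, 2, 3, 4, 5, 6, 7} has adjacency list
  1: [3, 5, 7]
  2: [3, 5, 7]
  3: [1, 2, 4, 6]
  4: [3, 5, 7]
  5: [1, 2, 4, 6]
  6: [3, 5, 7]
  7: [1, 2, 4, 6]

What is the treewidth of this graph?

A width-3 tree decomposition is:
Bags: B1 = {1, 3, 5, 7}  B2 = {2, 3, 5, 7}  B3 = {3, 4, 5, 7}  B4 = {3, 5, 6, 7}
Tree: B1–B2, B2–B3, B3–B4
Every bag has size at most 4, so the width is 4 − 1 = 3 and tw(G) ≤ 3. For the lower bound: the 4 vertex sets {1,7}, {2,5}, {3}, {4} are disjoint, each induces a connected subgraph, and every pair is joined by at least one edge of G. Contracting each set to a single vertex therefore yields K_{4} as a minor, and since treewidth is minor-monotone, tw(G) ≥ tw(K_{4}) = 3. Hence tw(G) = 3 exactly.

3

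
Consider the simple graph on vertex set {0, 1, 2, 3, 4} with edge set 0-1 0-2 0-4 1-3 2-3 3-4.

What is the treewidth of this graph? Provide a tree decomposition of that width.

Treewidth 2.
Bags: B1 = {0, 2, 3}  B2 = {0, 3, 4}  B3 = {0, 1, 3}
Tree: B1–B2, B2–B3

Every bag has size at most 3, so the width is 3 − 1 = 2 and tw(G) ≤ 2. The edges 2–3–4–0–2 form a cycle, so G is not a tree and its treewidth is at least 2. Combining the bounds, tw(G) = 2.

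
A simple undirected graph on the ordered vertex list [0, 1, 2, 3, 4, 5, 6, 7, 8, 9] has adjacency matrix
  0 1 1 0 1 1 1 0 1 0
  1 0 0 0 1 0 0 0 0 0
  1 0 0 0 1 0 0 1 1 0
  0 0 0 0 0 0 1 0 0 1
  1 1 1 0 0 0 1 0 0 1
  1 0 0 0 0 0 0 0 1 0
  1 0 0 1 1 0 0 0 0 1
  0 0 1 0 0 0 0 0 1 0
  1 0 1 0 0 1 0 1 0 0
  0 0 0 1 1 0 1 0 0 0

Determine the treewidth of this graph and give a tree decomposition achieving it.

Each bag holds 3 vertices, so the decomposition has width 2, which upper-bounds the treewidth. On the other hand G contains the 3-clique {0, 2, 8}. A clique must lie in a single bag of any decomposition, so no decomposition can have width below 2. Combining the bounds, tw(G) = 2.

Treewidth 2.
One optimal decomposition is:
Bags: B1 = {0, 2, 4}  B2 = {0, 2, 8}  B3 = {2, 7, 8}  B4 = {0, 4, 6}  B5 = {4, 6, 9}  B6 = {0, 1, 4}  B7 = {0, 5, 8}  B8 = {3, 6, 9}
Tree: B1–B2, B2–B3, B1–B4, B4–B5, B4–B6, B2–B7, B5–B8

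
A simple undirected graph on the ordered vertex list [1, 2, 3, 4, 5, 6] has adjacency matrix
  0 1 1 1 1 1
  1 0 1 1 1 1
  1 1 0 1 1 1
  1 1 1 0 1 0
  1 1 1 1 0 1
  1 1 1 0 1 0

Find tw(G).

4

A width-4 tree decomposition is:
Bags: B1 = {1, 2, 3, 4, 5}  B2 = {1, 2, 3, 5, 6}
Tree: B1–B2
Each bag holds 5 vertices, so the decomposition has width 4, which upper-bounds the treewidth. On the other hand G contains the 5-clique {1, 2, 3, 4, 5}. A clique must lie in a single bag of any decomposition, so no decomposition can have width below 4. The upper and lower bounds meet at 4, so that is the treewidth.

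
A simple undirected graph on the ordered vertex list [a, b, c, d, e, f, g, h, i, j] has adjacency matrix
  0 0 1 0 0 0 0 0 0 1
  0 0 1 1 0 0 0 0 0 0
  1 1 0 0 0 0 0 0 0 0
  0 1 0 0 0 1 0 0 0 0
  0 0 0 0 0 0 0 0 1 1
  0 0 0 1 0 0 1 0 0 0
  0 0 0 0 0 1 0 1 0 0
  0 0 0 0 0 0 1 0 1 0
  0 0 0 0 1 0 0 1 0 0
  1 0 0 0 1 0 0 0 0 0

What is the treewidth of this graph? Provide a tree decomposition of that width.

Treewidth 2.
Bags: B1 = {g, h, i}  B2 = {f, g, i}  B3 = {d, f, i}  B4 = {b, d, i}  B5 = {b, c, i}  B6 = {a, c, i}  B7 = {a, i, j}  B8 = {e, i, j}
Tree: B1–B2, B2–B3, B3–B4, B4–B5, B5–B6, B6–B7, B7–B8

The largest bag has 3 vertices, giving width 2; this decomposition certifies tw(G) ≤ 2. For the lower bound, G contains the cycle i–h–g–f–d–b–c–a–j–e–i, so G is not a forest; only forests have treewidth ≤ 1, hence tw(G) ≥ 2. Combining the bounds, tw(G) = 2.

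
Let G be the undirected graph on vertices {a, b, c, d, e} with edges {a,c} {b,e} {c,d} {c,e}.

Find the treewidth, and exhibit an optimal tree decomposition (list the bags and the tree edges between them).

Treewidth 1.
One optimal decomposition is:
Bags: B1 = {a, c}  B2 = {c, d}  B3 = {c, e}  B4 = {b, e}
Tree: B1–B2, B1–B3, B3–B4

Each bag holds 2 vertices, so the decomposition has width 1, which upper-bounds the treewidth. Any graph with an edge has treewidth ≥ 1, and G has the edge a–c. The upper and lower bounds meet at 1, so that is the treewidth.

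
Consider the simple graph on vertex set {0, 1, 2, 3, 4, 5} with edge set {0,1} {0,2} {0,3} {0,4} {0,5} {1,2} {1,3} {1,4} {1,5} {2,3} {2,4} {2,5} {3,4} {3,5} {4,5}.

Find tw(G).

5

A width-5 tree decomposition is:
Bags: B1 = {0, 1, 2, 3, 4, 5}
Tree: (single bag)
With just one bag of size 6, the width is 6 − 1 = 5, so tw(G) ≤ 5. On the other hand G contains the 6-clique {0, 1, 2, 3, 4, 5}. A clique must lie in a single bag of any decomposition, so no decomposition can have width below 5. Combining the bounds, tw(G) = 5.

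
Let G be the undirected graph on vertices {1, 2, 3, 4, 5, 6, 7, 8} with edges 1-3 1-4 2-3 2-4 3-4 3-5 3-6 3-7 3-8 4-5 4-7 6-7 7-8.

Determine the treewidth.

A width-2 tree decomposition is:
Bags: B1 = {3, 7, 8}  B2 = {3, 4, 7}  B3 = {3, 6, 7}  B4 = {3, 4, 5}  B5 = {2, 3, 4}  B6 = {1, 3, 4}
Tree: B1–B2, B1–B3, B2–B4, B4–B5, B5–B6
Each bag holds 3 vertices, so the decomposition has width 2, which upper-bounds the treewidth. For the lower bound, the 3 vertices {3, 7, 8} are pairwise adjacent, and any tree decomposition puts a clique entirely inside one bag — forcing width ≥ 2. Therefore the treewidth is 2.

2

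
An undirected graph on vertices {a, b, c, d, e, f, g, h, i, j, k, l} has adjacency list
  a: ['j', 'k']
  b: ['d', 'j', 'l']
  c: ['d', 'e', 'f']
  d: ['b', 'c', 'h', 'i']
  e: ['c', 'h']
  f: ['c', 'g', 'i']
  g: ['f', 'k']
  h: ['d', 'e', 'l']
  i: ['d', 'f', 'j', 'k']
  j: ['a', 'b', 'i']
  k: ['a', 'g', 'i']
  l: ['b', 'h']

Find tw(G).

A width-3 tree decomposition is:
Bags: B1 = {a, g, j, k}  B2 = {g, i, j, k}  B3 = {f, g, i, j}  B4 = {b, f, i, j}  B5 = {b, d, f, i}  B6 = {b, c, d, f}  B7 = {b, c, d, l}  B8 = {c, d, h, l}  B9 = {c, e, h, l}
Tree: B1–B2, B2–B3, B3–B4, B4–B5, B5–B6, B6–B7, B7–B8, B8–B9
Every bag has size at most 4, so the width is 4 − 1 = 3 and tw(G) ≤ 3. For the lower bound: the 4 vertex sets {a,g,k}, {j}, {i}, {b,c,d,f} are disjoint, each induces a connected subgraph, and every pair is joined by at least one edge of G. Contracting each set to a single vertex therefore yields K_{4} as a minor, and since treewidth is minor-monotone, tw(G) ≥ tw(K_{4}) = 3. Hence tw(G) = 3 exactly.

3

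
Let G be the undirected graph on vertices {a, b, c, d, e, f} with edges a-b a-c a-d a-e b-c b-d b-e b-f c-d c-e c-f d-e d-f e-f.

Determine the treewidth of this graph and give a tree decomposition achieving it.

Treewidth 4.
One such decomposition:
Bags: B1 = {b, c, d, e, f}  B2 = {a, b, c, d, e}
Tree: B1–B2

The largest bag has 5 vertices, giving width 4; this decomposition certifies tw(G) ≤ 4. On the other hand G contains the 5-clique {b, c, d, e, f}. A clique must lie in a single bag of any decomposition, so no decomposition can have width below 4. Hence tw(G) = 4 exactly.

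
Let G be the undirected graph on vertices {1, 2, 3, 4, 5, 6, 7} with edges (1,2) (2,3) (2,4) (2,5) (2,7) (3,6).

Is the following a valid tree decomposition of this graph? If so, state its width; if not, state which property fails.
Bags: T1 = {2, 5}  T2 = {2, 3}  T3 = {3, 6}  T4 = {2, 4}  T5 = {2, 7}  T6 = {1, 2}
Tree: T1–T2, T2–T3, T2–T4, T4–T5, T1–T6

Yes; width 1.

Every vertex of G appears in some bag (union = {1, 2, 3, 4, 5, 6, 7}); every edge is covered by a bag; and for each vertex v the set of bags containing v is connected in the bag tree. The decomposition is therefore valid. The largest bag has 2 vertices, so the width is 1.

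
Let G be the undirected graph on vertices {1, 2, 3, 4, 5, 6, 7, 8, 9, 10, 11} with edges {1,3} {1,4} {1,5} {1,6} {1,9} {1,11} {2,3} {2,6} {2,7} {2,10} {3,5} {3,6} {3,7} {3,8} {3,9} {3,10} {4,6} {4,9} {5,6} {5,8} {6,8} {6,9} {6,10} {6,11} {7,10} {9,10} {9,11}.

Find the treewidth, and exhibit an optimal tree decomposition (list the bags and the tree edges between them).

The largest bag has 4 vertices, giving width 3; this decomposition certifies tw(G) ≤ 3. For the lower bound, the 4 vertices {1, 6, 9, 11} are pairwise adjacent, and any tree decomposition puts a clique entirely inside one bag — forcing width ≥ 3. Combining the bounds, tw(G) = 3.

Treewidth 3.
Bags: B1 = {1, 3, 5, 6}  B2 = {1, 3, 6, 9}  B3 = {1, 6, 9, 11}  B4 = {3, 6, 9, 10}  B5 = {1, 4, 6, 9}  B6 = {3, 5, 6, 8}  B7 = {2, 3, 6, 10}  B8 = {2, 3, 7, 10}
Tree: B1–B2, B2–B3, B2–B4, B2–B5, B1–B6, B4–B7, B7–B8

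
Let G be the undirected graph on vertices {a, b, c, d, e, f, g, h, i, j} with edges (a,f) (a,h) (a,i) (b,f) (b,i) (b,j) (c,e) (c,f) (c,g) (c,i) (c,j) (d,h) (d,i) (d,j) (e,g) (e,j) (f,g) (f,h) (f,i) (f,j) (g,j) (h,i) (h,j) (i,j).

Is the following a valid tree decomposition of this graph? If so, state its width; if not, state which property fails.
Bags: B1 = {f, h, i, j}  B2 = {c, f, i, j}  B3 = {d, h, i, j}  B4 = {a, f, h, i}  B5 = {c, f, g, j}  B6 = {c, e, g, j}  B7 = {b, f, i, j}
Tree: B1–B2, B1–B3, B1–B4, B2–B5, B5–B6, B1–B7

Yes; width 3.

Every vertex of G appears in some bag (union = {a, b, c, d, e, f, g, h, i, j}); every edge is covered by a bag; and for each vertex v the set of bags containing v is connected in the bag tree. The decomposition is therefore valid. The largest bag has 4 vertices, so the width is 3.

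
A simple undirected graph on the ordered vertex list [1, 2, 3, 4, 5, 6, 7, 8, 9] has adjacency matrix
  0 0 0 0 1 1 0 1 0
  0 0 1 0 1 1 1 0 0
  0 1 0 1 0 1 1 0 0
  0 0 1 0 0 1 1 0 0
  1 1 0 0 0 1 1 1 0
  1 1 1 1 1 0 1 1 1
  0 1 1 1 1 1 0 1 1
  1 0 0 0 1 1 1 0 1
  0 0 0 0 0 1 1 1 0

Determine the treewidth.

A width-3 tree decomposition is:
Bags: B1 = {2, 5, 6, 7}  B2 = {2, 3, 6, 7}  B3 = {5, 6, 7, 8}  B4 = {6, 7, 8, 9}  B5 = {3, 4, 6, 7}  B6 = {1, 5, 6, 8}
Tree: B1–B2, B1–B3, B3–B4, B2–B5, B3–B6
The largest bag has 4 vertices, giving width 3; this decomposition certifies tw(G) ≤ 3. For the lower bound, the 4 vertices {1, 5, 6, 8} are pairwise adjacent, and any tree decomposition puts a clique entirely inside one bag — forcing width ≥ 3. The upper and lower bounds meet at 3, so that is the treewidth.

3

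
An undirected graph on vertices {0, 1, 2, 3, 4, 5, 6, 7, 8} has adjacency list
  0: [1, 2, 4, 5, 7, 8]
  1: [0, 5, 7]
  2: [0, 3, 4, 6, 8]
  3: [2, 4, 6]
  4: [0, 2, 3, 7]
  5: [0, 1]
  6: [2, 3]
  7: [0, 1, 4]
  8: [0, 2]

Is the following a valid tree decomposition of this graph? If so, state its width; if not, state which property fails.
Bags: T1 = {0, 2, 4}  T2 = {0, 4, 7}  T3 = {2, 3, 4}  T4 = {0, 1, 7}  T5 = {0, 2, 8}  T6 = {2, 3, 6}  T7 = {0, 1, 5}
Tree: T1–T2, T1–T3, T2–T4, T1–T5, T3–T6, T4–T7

Yes; width 2.

Every vertex of G appears in some bag (union = {0, 1, 2, 3, 4, 5, 6, 7, 8}); every edge is covered by a bag; and for each vertex v the set of bags containing v is connected in the bag tree. The decomposition is therefore valid. The largest bag has 3 vertices, so the width is 2.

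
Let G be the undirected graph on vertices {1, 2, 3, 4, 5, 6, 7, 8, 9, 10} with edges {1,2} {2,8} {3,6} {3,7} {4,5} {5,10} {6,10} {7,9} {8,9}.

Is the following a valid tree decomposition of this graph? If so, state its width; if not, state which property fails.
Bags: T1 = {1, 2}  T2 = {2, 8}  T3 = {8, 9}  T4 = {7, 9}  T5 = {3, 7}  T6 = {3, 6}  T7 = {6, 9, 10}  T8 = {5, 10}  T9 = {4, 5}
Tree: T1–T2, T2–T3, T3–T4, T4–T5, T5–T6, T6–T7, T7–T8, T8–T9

A tree decomposition must satisfy three properties: every vertex lies in some bag; for every edge, both endpoints lie together in some bag; and for every vertex, the bags containing it form a connected subtree. Here bags containing vertex 9 are not connected in the tree, so the decomposition is invalid.

No — bags containing vertex 9 are not connected in the tree.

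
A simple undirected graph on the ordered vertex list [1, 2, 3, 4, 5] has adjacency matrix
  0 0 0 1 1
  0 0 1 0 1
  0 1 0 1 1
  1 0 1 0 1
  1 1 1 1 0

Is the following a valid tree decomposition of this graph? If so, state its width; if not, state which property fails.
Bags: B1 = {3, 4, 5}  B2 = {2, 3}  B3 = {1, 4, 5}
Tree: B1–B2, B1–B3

No — edge (5,2) lies in no bag.

A tree decomposition must satisfy three properties: every vertex lies in some bag; for every edge, both endpoints lie together in some bag; and for every vertex, the bags containing it form a connected subtree. Here edge (5,2) lies in no bag, so the decomposition is invalid.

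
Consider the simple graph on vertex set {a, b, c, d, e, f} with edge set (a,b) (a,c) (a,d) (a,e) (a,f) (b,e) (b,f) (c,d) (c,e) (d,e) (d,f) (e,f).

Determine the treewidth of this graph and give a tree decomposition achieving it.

Each bag holds 4 vertices, so the decomposition has width 3, which upper-bounds the treewidth. On the other hand G contains the 4-clique {a, c, d, e}. A clique must lie in a single bag of any decomposition, so no decomposition can have width below 3. The upper and lower bounds meet at 3, so that is the treewidth.

Treewidth 3.
One optimal decomposition is:
Bags: B1 = {a, d, e, f}  B2 = {a, b, e, f}  B3 = {a, c, d, e}
Tree: B1–B2, B1–B3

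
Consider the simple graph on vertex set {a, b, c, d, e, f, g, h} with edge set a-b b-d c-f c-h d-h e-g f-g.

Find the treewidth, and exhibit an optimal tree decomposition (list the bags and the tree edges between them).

Treewidth 1.
Bags: B1 = {a, b}  B2 = {b, d}  B3 = {d, h}  B4 = {c, h}  B5 = {c, f}  B6 = {f, g}  B7 = {e, g}
Tree: B1–B2, B2–B3, B3–B4, B4–B5, B5–B6, B6–B7

Each bag holds 2 vertices, so the decomposition has width 1, which upper-bounds the treewidth. G has an edge, so its treewidth is at least 1. Combining the bounds, tw(G) = 1.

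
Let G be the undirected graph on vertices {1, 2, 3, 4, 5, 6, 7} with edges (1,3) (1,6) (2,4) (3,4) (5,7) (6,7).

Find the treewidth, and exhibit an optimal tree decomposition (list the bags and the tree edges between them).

The largest bag has 2 vertices, giving width 1; this decomposition certifies tw(G) ≤ 1. Any graph with an edge has treewidth ≥ 1, and G has the edge 2–4. Combining the bounds, tw(G) = 1.

Treewidth 1.
One optimal decomposition is:
Bags: B1 = {2, 4}  B2 = {3, 4}  B3 = {1, 3}  B4 = {1, 6}  B5 = {6, 7}  B6 = {5, 7}
Tree: B1–B2, B2–B3, B3–B4, B4–B5, B5–B6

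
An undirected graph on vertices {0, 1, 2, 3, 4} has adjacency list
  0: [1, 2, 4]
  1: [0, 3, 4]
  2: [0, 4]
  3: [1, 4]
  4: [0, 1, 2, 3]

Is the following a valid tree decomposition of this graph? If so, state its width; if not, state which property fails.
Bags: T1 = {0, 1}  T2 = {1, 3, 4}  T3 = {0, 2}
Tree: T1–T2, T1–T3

No — edge (4,0) lies in no bag.

A tree decomposition must satisfy three properties: every vertex lies in some bag; for every edge, both endpoints lie together in some bag; and for every vertex, the bags containing it form a connected subtree. Here edge (4,0) lies in no bag, so the decomposition is invalid.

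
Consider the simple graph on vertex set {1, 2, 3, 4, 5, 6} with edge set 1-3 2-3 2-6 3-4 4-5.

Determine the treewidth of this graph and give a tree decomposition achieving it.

Each bag holds 2 vertices, so the decomposition has width 1, which upper-bounds the treewidth. Since G has at least one edge (e.g. 3–1), it is not an edgeless graph, so tw(G) ≥ 1. Therefore the treewidth is 1.

Treewidth 1.
Bags: B1 = {1, 3}  B2 = {3, 4}  B3 = {4, 5}  B4 = {2, 3}  B5 = {2, 6}
Tree: B1–B2, B2–B3, B1–B4, B4–B5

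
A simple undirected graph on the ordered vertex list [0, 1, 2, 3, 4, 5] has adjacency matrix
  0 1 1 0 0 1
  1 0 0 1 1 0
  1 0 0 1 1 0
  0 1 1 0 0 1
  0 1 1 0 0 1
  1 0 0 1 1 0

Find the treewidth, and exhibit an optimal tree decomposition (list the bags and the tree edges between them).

Each bag holds 4 vertices, so the decomposition has width 3, which upper-bounds the treewidth. For the lower bound: the 4 vertex sets {0,2}, {1,4}, {5}, {3} are disjoint, each induces a connected subgraph, and every pair is joined by at least one edge of G. Contracting each set to a single vertex therefore yields K_{4} as a minor, and since treewidth is minor-monotone, tw(G) ≥ tw(K_{4}) = 3. The upper and lower bounds meet at 3, so that is the treewidth.

Treewidth 3.
Bags: B1 = {0, 1, 2, 5}  B2 = {1, 2, 4, 5}  B3 = {1, 2, 3, 5}
Tree: B1–B2, B2–B3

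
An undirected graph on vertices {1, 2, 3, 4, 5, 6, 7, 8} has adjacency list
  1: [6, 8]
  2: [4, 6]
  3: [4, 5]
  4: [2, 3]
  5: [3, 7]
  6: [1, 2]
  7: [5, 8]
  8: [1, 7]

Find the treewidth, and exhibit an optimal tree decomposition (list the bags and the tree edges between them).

Every bag has size at most 3, so the width is 3 − 1 = 2 and tw(G) ≤ 2. The edges 4–3–5–7–8–1–6–2–4 form a cycle, so G is not a tree and its treewidth is at least 2. Combining the bounds, tw(G) = 2.

Treewidth 2.
One optimal decomposition is:
Bags: B1 = {3, 4, 5}  B2 = {4, 5, 7}  B3 = {4, 7, 8}  B4 = {1, 4, 8}  B5 = {1, 4, 6}  B6 = {2, 4, 6}
Tree: B1–B2, B2–B3, B3–B4, B4–B5, B5–B6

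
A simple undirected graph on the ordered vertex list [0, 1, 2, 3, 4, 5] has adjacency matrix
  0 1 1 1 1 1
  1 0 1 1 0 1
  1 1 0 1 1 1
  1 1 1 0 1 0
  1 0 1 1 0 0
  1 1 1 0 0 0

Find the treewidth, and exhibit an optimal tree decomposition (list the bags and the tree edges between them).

The largest bag has 4 vertices, giving width 3; this decomposition certifies tw(G) ≤ 3. Conversely, {0, 1, 2, 3} is a clique of size 4, and the vertices of any clique must share a bag in every tree decomposition; so some bag has ≥ 4 vertices and tw(G) ≥ 3. The upper and lower bounds meet at 3, so that is the treewidth.

Treewidth 3.
Bags: B1 = {0, 2, 3, 4}  B2 = {0, 1, 2, 3}  B3 = {0, 1, 2, 5}
Tree: B1–B2, B2–B3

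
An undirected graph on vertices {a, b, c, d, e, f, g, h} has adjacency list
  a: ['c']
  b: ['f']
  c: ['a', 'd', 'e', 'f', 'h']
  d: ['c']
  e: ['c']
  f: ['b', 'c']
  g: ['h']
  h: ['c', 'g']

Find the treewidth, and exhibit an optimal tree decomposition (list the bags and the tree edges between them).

Every bag has size at most 2, so the width is 2 − 1 = 1 and tw(G) ≤ 1. Since G has at least one edge (e.g. h–c), it is not an edgeless graph, so tw(G) ≥ 1. The upper and lower bounds meet at 1, so that is the treewidth.

Treewidth 1.
One such decomposition:
Bags: B1 = {c, h}  B2 = {c, f}  B3 = {c, e}  B4 = {b, f}  B5 = {a, c}  B6 = {g, h}  B7 = {c, d}
Tree: B1–B2, B1–B3, B2–B4, B3–B5, B1–B6, B1–B7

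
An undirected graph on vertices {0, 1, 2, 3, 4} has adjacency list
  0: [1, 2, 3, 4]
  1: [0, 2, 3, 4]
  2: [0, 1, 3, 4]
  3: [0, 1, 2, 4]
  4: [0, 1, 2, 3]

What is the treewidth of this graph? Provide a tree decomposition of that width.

Treewidth 4.
One such decomposition:
Bags: B1 = {0, 1, 2, 3, 4}
Tree: (single bag)

A single bag containing all 5 vertices is trivially a valid decomposition of width 4. For the lower bound, the 5 vertices {0, 1, 2, 3, 4} are pairwise adjacent, and any tree decomposition puts a clique entirely inside one bag — forcing width ≥ 4. Combining the bounds, tw(G) = 4.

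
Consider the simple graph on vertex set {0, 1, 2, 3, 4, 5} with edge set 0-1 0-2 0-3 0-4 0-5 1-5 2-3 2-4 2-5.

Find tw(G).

2

A width-2 tree decomposition is:
Bags: B1 = {0, 2, 5}  B2 = {0, 2, 4}  B3 = {0, 1, 5}  B4 = {0, 2, 3}
Tree: B1–B2, B1–B3, B2–B4
The largest bag has 3 vertices, giving width 2; this decomposition certifies tw(G) ≤ 2. Conversely, {0, 1, 5} is a clique of size 3, and the vertices of any clique must share a bag in every tree decomposition; so some bag has ≥ 3 vertices and tw(G) ≥ 2. Combining the bounds, tw(G) = 2.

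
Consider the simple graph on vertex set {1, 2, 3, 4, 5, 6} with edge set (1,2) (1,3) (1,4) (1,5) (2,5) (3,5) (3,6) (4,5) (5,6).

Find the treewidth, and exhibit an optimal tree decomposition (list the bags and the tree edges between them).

The largest bag has 3 vertices, giving width 2; this decomposition certifies tw(G) ≤ 2. For the lower bound, the 3 vertices {1, 2, 5} are pairwise adjacent, and any tree decomposition puts a clique entirely inside one bag — forcing width ≥ 2. Therefore the treewidth is 2.

Treewidth 2.
One optimal decomposition is:
Bags: B1 = {1, 4, 5}  B2 = {1, 2, 5}  B3 = {1, 3, 5}  B4 = {3, 5, 6}
Tree: B1–B2, B1–B3, B3–B4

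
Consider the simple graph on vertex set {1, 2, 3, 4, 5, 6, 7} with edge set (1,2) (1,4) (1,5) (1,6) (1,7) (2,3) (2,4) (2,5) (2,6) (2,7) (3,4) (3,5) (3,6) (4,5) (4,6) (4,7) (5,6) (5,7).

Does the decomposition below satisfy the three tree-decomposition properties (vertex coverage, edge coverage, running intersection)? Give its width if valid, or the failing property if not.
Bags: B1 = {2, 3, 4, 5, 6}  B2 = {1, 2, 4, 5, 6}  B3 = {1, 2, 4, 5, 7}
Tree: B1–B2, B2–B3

Checking the three conditions: (i) the bags cover all of {1, 2, 3, 4, 5, 6, 7}; (ii) for each edge, some bag contains both endpoints; (iii) the bags containing any fixed vertex form a subtree. All hold, so the decomposition is valid with width 5 − 1 = 4.

Yes; width 4.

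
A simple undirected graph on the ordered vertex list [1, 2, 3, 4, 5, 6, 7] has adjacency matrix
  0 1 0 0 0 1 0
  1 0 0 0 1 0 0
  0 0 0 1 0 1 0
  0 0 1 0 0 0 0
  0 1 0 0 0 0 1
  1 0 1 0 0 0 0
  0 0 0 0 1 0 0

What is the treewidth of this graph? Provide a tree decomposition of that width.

Each bag holds 2 vertices, so the decomposition has width 1, which upper-bounds the treewidth. Any graph with an edge has treewidth ≥ 1, and G has the edge 4–3. The upper and lower bounds meet at 1, so that is the treewidth.

Treewidth 1.
One such decomposition:
Bags: B1 = {3, 4}  B2 = {3, 6}  B3 = {1, 6}  B4 = {1, 2}  B5 = {2, 5}  B6 = {5, 7}
Tree: B1–B2, B2–B3, B3–B4, B4–B5, B5–B6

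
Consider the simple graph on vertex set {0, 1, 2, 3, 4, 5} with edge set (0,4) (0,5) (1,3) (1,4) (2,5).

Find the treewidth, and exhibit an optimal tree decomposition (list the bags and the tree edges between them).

The largest bag has 2 vertices, giving width 1; this decomposition certifies tw(G) ≤ 1. Since G has at least one edge (e.g. 3–1), it is not an edgeless graph, so tw(G) ≥ 1. Hence tw(G) = 1 exactly.

Treewidth 1.
Bags: B1 = {1, 3}  B2 = {1, 4}  B3 = {0, 4}  B4 = {0, 5}  B5 = {2, 5}
Tree: B1–B2, B2–B3, B3–B4, B4–B5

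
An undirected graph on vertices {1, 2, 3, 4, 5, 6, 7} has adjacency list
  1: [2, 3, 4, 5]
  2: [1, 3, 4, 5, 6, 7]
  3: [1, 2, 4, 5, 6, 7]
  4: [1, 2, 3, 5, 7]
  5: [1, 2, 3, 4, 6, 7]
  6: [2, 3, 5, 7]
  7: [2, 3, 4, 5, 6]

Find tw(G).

A width-4 tree decomposition is:
Bags: B1 = {2, 3, 4, 5, 7}  B2 = {1, 2, 3, 4, 5}  B3 = {2, 3, 5, 6, 7}
Tree: B1–B2, B1–B3
Each bag holds 5 vertices, so the decomposition has width 4, which upper-bounds the treewidth. Conversely, {1, 2, 3, 4, 5} is a clique of size 5, and the vertices of any clique must share a bag in every tree decomposition; so some bag has ≥ 5 vertices and tw(G) ≥ 4. The upper and lower bounds meet at 4, so that is the treewidth.

4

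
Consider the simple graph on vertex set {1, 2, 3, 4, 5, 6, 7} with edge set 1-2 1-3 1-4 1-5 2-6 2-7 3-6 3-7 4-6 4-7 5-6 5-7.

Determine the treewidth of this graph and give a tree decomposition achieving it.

Treewidth 3.
Bags: B1 = {1, 3, 6, 7}  B2 = {1, 2, 6, 7}  B3 = {1, 5, 6, 7}  B4 = {1, 4, 6, 7}
Tree: B1–B2, B2–B3, B3–B4

Every bag has size at most 4, so the width is 4 − 1 = 3 and tw(G) ≤ 3. For the lower bound: the 4 vertex sets {3,6}, {2,7}, {1}, {5} are disjoint, each induces a connected subgraph, and every pair is joined by at least one edge of G. Contracting each set to a single vertex therefore yields K_{4} as a minor, and since treewidth is minor-monotone, tw(G) ≥ tw(K_{4}) = 3. Combining the bounds, tw(G) = 3.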